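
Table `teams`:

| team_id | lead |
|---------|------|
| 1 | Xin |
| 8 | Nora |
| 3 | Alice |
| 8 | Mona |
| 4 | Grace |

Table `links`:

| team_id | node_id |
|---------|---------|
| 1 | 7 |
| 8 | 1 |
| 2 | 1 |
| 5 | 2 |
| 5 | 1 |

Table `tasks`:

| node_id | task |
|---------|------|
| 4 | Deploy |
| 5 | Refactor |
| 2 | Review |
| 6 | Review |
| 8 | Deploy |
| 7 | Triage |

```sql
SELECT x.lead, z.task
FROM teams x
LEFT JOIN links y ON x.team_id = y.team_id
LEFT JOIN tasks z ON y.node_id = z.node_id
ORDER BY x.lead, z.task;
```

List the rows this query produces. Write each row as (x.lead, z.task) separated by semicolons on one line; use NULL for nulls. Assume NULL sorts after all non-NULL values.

Evaluate left to right. First `teams x LEFT JOIN links y` on team_id: 5 row(s).
Then LEFT JOIN `tasks z` on node_id: each of those 5 rows is kept; rows whose y.node_id has no match in z get NULL for z's columns.

(Alice, NULL); (Grace, NULL); (Mona, NULL); (Nora, NULL); (Xin, Triage)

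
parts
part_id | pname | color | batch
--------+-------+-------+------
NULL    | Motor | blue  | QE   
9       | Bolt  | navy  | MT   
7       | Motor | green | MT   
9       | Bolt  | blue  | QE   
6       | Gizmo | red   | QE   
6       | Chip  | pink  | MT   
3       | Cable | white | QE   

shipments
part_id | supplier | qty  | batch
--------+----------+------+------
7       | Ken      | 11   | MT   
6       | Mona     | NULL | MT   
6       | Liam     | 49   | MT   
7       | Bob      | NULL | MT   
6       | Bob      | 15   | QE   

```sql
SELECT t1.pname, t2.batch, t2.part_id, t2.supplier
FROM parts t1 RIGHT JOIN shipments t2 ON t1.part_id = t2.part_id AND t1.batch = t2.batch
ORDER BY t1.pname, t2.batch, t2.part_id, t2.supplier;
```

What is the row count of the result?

RIGHT JOIN keeps every row from `shipments`; unmatched rows get NULL for `parts`'s columns.
Matching on t1.part_id = t2.part_id AND t1.batch = t2.batch. A NULL in a compared column never satisfies the condition.
- t1 (part_id=NULL, batch=QE) has no partner in t2.
- t1 (part_id=9, batch=MT) has no partner in t2.
- t1 (part_id=7, batch=MT) pairs with 2 row(s) of t2.
- t1 (part_id=9, batch=QE) has no partner in t2.
- t1 (part_id=6, batch=QE) pairs with 1 row(s) of t2.
- t1 (part_id=6, batch=MT) pairs with 2 row(s) of t2.
- t1 (part_id=3, batch=QE) has no partner in t2.
- every t2 row matched at least one t1 row.
Total: 5 rows.

5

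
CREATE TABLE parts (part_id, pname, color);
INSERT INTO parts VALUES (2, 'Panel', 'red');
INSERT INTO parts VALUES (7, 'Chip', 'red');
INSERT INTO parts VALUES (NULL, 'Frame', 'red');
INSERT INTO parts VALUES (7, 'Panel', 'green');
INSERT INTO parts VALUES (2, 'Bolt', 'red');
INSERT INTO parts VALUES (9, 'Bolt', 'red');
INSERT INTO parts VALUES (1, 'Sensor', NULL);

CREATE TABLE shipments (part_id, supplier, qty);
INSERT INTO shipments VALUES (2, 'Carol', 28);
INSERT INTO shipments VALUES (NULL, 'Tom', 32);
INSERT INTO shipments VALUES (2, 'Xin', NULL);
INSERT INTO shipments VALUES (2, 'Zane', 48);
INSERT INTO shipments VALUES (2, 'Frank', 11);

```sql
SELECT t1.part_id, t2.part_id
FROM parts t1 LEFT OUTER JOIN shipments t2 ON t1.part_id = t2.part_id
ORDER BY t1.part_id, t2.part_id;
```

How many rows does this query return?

13

LEFT JOIN keeps every row from `parts`; unmatched rows get NULL for `shipments`'s columns.
Matching on t1.part_id = t2.part_id. A NULL in a compared column never satisfies the condition.
- t1[0] part_id=2 → 4 match(es) in t2 → 4 row(s).
- t1[1] part_id=7 → no match; kept with NULLs on the t2 side.
- t1[2] part_id=NULL → no match; kept with NULLs on the t2 side.
- t1[3] part_id=7 → no match; kept with NULLs on the t2 side.
- t1[4] part_id=2 → 4 match(es) in t2 → 4 row(s).
- t1[5] part_id=9 → no match; kept with NULLs on the t2 side.
- t1[6] part_id=1 → no match; kept with NULLs on the t2 side.
Total: 8 matched + 5 padded = 13 rows.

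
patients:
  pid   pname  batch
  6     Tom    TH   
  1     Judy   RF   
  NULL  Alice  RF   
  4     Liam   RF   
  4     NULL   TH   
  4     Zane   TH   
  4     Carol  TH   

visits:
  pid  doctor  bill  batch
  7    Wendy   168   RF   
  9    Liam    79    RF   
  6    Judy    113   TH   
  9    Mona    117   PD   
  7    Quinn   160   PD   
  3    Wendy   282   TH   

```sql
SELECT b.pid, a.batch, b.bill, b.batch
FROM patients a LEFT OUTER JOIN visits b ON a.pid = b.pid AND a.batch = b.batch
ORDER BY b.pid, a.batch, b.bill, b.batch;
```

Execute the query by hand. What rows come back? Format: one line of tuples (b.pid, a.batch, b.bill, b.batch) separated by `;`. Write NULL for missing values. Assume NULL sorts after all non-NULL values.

(6, TH, 113, TH); (NULL, RF, NULL, NULL); (NULL, RF, NULL, NULL); (NULL, RF, NULL, NULL); (NULL, TH, NULL, NULL); (NULL, TH, NULL, NULL); (NULL, TH, NULL, NULL)

LEFT JOIN keeps every row from `patients`; unmatched rows get NULL for `visits`'s columns.
Matching on a.pid = b.pid AND a.batch = b.batch. A NULL in a compared column never satisfies the condition.
- a[0] pid=6, batch=TH → 1 match(es) in b → 1 row(s).
- a[1] pid=1, batch=RF → no match; kept with NULLs on the b side.
- a[2] pid=NULL, batch=RF → no match; kept with NULLs on the b side.
- a[3] pid=4, batch=RF → no match; kept with NULLs on the b side.
- a[4] pid=4, batch=TH → no match; kept with NULLs on the b side.
- a[5] pid=4, batch=TH → no match; kept with NULLs on the b side.
- a[6] pid=4, batch=TH → no match; kept with NULLs on the b side.
After projecting and ordering:
b.pid | a.batch | b.bill | b.batch
6 | TH | 113 | TH
NULL | RF | NULL | NULL
NULL | RF | NULL | NULL
NULL | RF | NULL | NULL
NULL | TH | NULL | NULL
NULL | TH | NULL | NULL
NULL | TH | NULL | NULL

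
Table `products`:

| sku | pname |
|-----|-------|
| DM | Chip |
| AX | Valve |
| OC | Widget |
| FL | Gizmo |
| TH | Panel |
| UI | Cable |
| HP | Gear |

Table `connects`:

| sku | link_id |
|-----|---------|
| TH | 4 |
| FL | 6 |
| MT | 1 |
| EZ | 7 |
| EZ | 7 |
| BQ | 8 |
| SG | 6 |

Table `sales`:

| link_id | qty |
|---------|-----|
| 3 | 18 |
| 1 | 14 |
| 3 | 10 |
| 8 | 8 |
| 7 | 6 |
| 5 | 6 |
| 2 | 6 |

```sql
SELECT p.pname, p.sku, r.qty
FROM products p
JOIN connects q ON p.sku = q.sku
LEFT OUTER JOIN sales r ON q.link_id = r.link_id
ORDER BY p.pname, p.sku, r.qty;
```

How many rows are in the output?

2

Step 1 — p INNER JOIN q on sku → 2 row(s).
Then LEFT JOIN `sales r` on link_id: each of those 2 rows is kept; rows whose q.link_id has no match in r get NULL for r's columns.
Result: 2 row(s).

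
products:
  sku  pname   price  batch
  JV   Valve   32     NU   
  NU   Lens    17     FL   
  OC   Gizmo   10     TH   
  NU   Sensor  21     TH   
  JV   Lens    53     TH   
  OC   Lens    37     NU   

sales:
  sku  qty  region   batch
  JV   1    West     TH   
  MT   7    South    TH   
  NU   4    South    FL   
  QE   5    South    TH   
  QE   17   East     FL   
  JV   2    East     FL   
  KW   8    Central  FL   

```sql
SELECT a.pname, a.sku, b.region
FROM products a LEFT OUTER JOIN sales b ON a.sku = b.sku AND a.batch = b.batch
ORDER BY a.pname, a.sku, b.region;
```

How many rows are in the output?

LEFT JOIN keeps every row from `products`; unmatched rows get NULL for `sales`'s columns.
Matching on a.sku = b.sku AND a.batch = b.batch.
- a (sku=JV, batch=NU) has no partner → padded with NULL.
- a (sku=NU, batch=FL) pairs with 1 row(s) of b.
- a (sku=OC, batch=TH) has no partner → padded with NULL.
- a (sku=NU, batch=TH) has no partner → padded with NULL.
- a (sku=JV, batch=TH) pairs with 1 row(s) of b.
- a (sku=OC, batch=NU) has no partner → padded with NULL.
Total: 2 matched + 4 padded = 6 rows.

6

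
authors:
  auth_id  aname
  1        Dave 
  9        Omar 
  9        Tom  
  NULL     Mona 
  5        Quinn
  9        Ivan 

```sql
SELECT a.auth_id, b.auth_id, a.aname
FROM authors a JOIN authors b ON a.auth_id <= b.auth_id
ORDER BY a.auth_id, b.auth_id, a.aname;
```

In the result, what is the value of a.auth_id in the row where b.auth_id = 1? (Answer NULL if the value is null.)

1

INNER JOIN keeps only pairs where the ON condition holds.
Matching on a.auth_id <= b.auth_id. A NULL in a compared column never satisfies the condition.
- a (auth_id=1) pairs with 5 row(s) of b.
- a (auth_id=9) pairs with 3 row(s) of b.
- a (auth_id=9) pairs with 3 row(s) of b.
- a (auth_id=NULL) has no partner → excluded.
- a (auth_id=5) pairs with 4 row(s) of b.
- a (auth_id=9) pairs with 3 row(s) of b.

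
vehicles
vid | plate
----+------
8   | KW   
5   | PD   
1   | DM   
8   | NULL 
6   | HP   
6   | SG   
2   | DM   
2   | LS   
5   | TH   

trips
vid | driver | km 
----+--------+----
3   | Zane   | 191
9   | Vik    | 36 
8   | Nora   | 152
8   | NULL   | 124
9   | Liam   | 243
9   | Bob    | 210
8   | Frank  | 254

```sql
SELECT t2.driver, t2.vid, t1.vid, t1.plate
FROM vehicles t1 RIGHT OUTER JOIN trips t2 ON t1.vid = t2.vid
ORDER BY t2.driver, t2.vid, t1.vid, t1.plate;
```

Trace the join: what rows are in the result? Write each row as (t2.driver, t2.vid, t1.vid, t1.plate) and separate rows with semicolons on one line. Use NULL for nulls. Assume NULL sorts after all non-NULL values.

(Bob, 9, NULL, NULL); (Frank, 8, 8, KW); (Frank, 8, 8, NULL); (Liam, 9, NULL, NULL); (Nora, 8, 8, KW); (Nora, 8, 8, NULL); (Vik, 9, NULL, NULL); (Zane, 3, NULL, NULL); (NULL, 8, 8, KW); (NULL, 8, 8, NULL)

RIGHT JOIN keeps every row from `trips`; unmatched rows get NULL for `vehicles`'s columns.
Matching on t1.vid = t2.vid.
Matched pairs: 6; unmatched t2 rows kept: 4.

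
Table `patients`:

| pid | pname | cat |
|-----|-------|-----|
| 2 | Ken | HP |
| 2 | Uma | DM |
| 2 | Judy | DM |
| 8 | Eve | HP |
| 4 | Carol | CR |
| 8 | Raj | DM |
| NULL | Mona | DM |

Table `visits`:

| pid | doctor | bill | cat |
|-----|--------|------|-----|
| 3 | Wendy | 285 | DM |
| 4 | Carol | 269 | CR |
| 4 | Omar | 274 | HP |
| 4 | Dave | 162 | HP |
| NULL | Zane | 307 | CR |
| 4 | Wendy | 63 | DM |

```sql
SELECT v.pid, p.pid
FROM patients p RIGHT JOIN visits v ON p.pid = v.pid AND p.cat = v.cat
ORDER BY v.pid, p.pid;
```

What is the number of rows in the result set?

6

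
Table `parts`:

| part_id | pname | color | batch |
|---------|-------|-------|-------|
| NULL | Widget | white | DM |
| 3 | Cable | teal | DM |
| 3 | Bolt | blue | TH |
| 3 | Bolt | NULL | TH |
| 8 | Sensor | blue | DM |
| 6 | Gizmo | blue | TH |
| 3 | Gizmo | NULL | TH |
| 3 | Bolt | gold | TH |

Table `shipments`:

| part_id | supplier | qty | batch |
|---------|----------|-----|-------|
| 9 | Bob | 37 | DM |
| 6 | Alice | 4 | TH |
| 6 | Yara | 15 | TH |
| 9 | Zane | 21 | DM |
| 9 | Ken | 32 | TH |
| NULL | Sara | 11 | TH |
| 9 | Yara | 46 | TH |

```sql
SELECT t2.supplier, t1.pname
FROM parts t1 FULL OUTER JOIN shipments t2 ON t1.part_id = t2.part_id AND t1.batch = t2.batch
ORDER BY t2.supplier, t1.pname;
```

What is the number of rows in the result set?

14

FULL OUTER JOIN keeps every row from both sides; unmatched rows get NULL for the other side's columns.
Matching on t1.part_id = t2.part_id AND t1.batch = t2.batch. A NULL in a compared column never satisfies the condition.
- part_id=NULL, batch=DM: no t2 row matches, row kept with t2 columns NULL.
- part_id=3, batch=DM: no t2 row matches, row kept with t2 columns NULL.
- part_id=3, batch=TH: no t2 row matches, row kept with t2 columns NULL.
- part_id=3, batch=TH: no t2 row matches, row kept with t2 columns NULL.
- part_id=8, batch=DM: no t2 row matches, row kept with t2 columns NULL.
- part_id=6, batch=TH: 2 matching t2 row(s), so 2 row(s) emitted.
- part_id=3, batch=TH: no t2 row matches, row kept with t2 columns NULL.
- part_id=3, batch=TH: no t2 row matches, row kept with t2 columns NULL.
- plus 5 unmatched t2 row(s), each kept with NULL t1 columns.
Total: 2 matched + 12 padded = 14 rows.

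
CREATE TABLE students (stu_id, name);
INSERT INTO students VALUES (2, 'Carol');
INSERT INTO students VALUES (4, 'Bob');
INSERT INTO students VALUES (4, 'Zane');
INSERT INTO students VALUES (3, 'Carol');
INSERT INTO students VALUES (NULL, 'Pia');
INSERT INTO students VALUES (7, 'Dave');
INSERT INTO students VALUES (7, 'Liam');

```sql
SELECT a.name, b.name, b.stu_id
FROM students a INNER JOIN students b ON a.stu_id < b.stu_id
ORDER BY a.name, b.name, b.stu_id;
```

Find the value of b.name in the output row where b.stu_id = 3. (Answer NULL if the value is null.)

INNER JOIN keeps only pairs where the ON condition holds.
Matching on a.stu_id < b.stu_id. A NULL in a compared column never satisfies the condition.
- a (stu_id=2) pairs with 5 row(s) of b.
- a (stu_id=4) pairs with 2 row(s) of b.
- a (stu_id=4) pairs with 2 row(s) of b.
- a (stu_id=3) pairs with 4 row(s) of b.
- a (stu_id=NULL) has no partner → excluded.
- a (stu_id=7) has no partner → excluded.
- a (stu_id=7) has no partner → excluded.

Carol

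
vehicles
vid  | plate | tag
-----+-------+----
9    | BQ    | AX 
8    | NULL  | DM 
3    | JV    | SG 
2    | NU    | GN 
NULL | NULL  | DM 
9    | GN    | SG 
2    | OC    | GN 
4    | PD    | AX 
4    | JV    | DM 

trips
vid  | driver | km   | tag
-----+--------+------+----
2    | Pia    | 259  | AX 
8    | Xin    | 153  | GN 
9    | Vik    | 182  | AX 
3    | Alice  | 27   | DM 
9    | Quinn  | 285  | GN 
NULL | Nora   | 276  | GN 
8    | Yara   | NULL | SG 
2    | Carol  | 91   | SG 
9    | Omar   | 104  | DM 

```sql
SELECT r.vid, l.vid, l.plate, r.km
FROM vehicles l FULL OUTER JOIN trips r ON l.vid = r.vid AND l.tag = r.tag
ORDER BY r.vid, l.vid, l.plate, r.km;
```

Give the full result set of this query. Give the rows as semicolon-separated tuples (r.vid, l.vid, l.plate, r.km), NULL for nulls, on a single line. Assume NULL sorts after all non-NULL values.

FULL OUTER JOIN keeps every row from both sides; unmatched rows get NULL for the other side's columns.
Matching on l.vid = r.vid AND l.tag = r.tag. A NULL in a compared column never satisfies the condition.
- l (vid=9, tag=AX) pairs with 1 row(s) of r.
- l (vid=8, tag=DM) has no partner → padded with NULL.
- l (vid=3, tag=SG) has no partner → padded with NULL.
- l (vid=2, tag=GN) has no partner → padded with NULL.
- l (vid=NULL, tag=DM) has no partner → padded with NULL.
- l (vid=9, tag=SG) has no partner → padded with NULL.
- l (vid=2, tag=GN) has no partner → padded with NULL.
- l (vid=4, tag=AX) has no partner → padded with NULL.
- l (vid=4, tag=DM) has no partner → padded with NULL.
- 8 row(s) from r found no l partner → padded with NULL.

(2, NULL, NULL, 91); (2, NULL, NULL, 259); (3, NULL, NULL, 27); (8, NULL, NULL, 153); (8, NULL, NULL, NULL); (9, 9, BQ, 182); (9, NULL, NULL, 104); (9, NULL, NULL, 285); (NULL, 2, NU, NULL); (NULL, 2, OC, NULL); (NULL, 3, JV, NULL); (NULL, 4, JV, NULL); (NULL, 4, PD, NULL); (NULL, 8, NULL, NULL); (NULL, 9, GN, NULL); (NULL, NULL, NULL, 276); (NULL, NULL, NULL, NULL)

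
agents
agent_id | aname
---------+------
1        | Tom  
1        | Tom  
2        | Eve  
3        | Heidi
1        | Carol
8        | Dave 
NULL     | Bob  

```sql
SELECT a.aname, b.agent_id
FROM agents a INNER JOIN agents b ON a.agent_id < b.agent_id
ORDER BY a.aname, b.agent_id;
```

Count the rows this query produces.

12

INNER JOIN keeps only pairs where the ON condition holds.
Matching on a.agent_id < b.agent_id. A NULL in a compared column never satisfies the condition.
- a row (agent_id=1): matches 3 b row(s) → 3 output row(s).
- a row (agent_id=1): matches 3 b row(s) → 3 output row(s).
- a row (agent_id=2): matches 2 b row(s) → 2 output row(s).
- a row (agent_id=3): matches 1 b row(s) → 1 output row(s).
- a row (agent_id=1): matches 3 b row(s) → 3 output row(s).
- a row (agent_id=8): no match → dropped.
- a row (agent_id=NULL): no match → dropped.
Total: 12 rows.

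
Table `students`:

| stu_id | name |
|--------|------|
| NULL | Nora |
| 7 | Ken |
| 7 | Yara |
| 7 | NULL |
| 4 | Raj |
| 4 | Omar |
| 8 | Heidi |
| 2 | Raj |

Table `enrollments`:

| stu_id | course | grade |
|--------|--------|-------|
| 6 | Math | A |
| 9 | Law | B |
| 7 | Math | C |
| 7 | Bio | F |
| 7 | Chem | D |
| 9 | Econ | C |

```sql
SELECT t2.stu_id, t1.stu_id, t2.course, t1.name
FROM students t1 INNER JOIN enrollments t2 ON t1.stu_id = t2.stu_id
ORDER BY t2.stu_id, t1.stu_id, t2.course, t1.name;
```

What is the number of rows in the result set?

INNER JOIN keeps only pairs where the ON condition holds.
Matching on t1.stu_id = t2.stu_id. A NULL in a compared column never satisfies the condition.
- t1 row (stu_id=NULL): no match → dropped.
- t1 row (stu_id=7): matches 3 t2 row(s) → 3 output row(s).
- t1 row (stu_id=7): matches 3 t2 row(s) → 3 output row(s).
- t1 row (stu_id=7): matches 3 t2 row(s) → 3 output row(s).
- t1 row (stu_id=4): no match → dropped.
- t1 row (stu_id=4): no match → dropped.
- t1 row (stu_id=8): no match → dropped.
- t1 row (stu_id=2): no match → dropped.
Total: 9 rows.

9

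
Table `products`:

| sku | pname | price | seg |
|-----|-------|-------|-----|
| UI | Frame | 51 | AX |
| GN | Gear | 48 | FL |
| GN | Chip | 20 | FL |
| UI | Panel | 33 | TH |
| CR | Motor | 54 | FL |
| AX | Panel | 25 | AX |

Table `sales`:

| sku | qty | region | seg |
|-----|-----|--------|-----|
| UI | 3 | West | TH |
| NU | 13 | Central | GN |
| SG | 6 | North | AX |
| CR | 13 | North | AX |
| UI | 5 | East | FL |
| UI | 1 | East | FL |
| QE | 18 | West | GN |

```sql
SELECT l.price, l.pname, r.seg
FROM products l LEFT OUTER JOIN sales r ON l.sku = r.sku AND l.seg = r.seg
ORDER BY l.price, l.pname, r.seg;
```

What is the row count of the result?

6

LEFT JOIN keeps every row from `products`; unmatched rows get NULL for `sales`'s columns.
Matching on l.sku = r.sku AND l.seg = r.seg.
Matched pairs: 1; unmatched l rows kept: 5.
Total: 1 matched + 5 padded = 6 rows.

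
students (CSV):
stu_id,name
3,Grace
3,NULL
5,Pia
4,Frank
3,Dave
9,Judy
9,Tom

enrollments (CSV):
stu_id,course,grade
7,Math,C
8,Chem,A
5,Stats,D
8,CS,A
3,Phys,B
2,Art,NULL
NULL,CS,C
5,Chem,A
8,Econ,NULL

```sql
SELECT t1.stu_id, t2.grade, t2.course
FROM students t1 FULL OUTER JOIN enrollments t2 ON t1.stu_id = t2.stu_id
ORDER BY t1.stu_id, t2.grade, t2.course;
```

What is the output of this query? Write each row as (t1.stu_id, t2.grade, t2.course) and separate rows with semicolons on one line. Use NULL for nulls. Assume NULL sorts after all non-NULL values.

(3, B, Phys); (3, B, Phys); (3, B, Phys); (4, NULL, NULL); (5, A, Chem); (5, D, Stats); (9, NULL, NULL); (9, NULL, NULL); (NULL, A, CS); (NULL, A, Chem); (NULL, C, CS); (NULL, C, Math); (NULL, NULL, Art); (NULL, NULL, Econ)

FULL OUTER JOIN keeps every row from both sides; unmatched rows get NULL for the other side's columns.
Matching on t1.stu_id = t2.stu_id. A NULL in a compared column never satisfies the condition.
- stu_id=3: 1 matching t2 row(s), so 1 row(s) emitted.
- stu_id=3: 1 matching t2 row(s), so 1 row(s) emitted.
- stu_id=5: 2 matching t2 row(s), so 2 row(s) emitted.
- stu_id=4: no t2 row matches, row kept with t2 columns NULL.
- stu_id=3: 1 matching t2 row(s), so 1 row(s) emitted.
- stu_id=9: no t2 row matches, row kept with t2 columns NULL.
- stu_id=9: no t2 row matches, row kept with t2 columns NULL.
- 6 t2 row(s) had no t1 match → kept, t1 columns NULL.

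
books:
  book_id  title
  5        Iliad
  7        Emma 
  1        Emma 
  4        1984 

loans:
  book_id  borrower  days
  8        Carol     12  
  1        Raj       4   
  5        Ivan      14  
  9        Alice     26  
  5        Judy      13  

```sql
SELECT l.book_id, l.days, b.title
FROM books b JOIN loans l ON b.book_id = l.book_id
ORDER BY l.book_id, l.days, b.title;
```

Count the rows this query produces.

3

INNER JOIN keeps only pairs where the ON condition holds.
Matching on b.book_id = l.book_id.
Matched pairs: 3.
Total: 3 rows.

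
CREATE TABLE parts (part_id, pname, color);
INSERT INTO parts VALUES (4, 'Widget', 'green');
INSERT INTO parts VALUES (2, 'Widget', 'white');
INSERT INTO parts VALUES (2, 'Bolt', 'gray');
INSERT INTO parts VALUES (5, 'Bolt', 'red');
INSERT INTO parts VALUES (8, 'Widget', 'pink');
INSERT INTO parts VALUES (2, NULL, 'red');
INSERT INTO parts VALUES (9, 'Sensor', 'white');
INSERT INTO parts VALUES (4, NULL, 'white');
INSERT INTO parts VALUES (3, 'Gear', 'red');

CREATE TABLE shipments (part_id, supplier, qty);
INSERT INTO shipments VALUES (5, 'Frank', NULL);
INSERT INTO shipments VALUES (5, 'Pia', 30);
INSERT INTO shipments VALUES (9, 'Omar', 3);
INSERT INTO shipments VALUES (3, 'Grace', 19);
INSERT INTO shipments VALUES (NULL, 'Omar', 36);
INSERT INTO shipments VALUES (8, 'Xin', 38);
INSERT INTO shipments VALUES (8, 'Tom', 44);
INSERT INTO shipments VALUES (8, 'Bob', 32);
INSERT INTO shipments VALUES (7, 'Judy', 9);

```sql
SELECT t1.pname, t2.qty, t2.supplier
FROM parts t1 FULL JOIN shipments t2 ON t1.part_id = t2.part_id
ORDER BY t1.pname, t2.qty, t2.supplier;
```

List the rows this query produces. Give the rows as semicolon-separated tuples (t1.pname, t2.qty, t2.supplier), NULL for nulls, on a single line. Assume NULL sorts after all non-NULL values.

(Bolt, 30, Pia); (Bolt, NULL, Frank); (Bolt, NULL, NULL); (Gear, 19, Grace); (Sensor, 3, Omar); (Widget, 32, Bob); (Widget, 38, Xin); (Widget, 44, Tom); (Widget, NULL, NULL); (Widget, NULL, NULL); (NULL, 9, Judy); (NULL, 36, Omar); (NULL, NULL, NULL); (NULL, NULL, NULL)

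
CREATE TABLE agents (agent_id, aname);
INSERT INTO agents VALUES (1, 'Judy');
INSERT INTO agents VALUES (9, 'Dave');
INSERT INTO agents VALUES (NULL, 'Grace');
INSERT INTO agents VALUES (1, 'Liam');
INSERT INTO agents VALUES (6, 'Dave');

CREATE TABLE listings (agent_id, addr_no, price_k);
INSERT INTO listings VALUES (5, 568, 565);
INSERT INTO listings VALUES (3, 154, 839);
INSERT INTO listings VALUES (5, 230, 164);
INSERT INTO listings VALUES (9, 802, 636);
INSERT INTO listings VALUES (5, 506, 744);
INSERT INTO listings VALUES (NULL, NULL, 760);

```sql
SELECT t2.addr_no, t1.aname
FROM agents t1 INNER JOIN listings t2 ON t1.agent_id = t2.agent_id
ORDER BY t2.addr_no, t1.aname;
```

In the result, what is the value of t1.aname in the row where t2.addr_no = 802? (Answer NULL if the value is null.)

INNER JOIN keeps only pairs where the ON condition holds.
Matching on t1.agent_id = t2.agent_id. A NULL in a compared column never satisfies the condition.
- t1 (agent_id=1) has no partner → excluded.
- t1 (agent_id=9) pairs with 1 row(s) of t2.
- t1 (agent_id=NULL) has no partner → excluded.
- t1 (agent_id=1) has no partner → excluded.
- t1 (agent_id=6) has no partner → excluded.

Dave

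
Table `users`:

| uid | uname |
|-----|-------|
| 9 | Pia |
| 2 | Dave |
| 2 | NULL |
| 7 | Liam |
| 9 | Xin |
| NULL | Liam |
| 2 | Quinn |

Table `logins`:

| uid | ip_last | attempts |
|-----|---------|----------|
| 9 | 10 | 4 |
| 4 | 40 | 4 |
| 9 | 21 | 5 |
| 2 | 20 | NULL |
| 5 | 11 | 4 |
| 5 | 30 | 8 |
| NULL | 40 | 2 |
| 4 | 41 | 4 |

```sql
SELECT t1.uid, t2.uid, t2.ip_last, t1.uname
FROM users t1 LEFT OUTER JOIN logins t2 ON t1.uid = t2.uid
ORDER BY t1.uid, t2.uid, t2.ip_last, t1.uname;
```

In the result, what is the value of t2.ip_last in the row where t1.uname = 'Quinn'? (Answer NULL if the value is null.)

LEFT JOIN keeps every row from `users`; unmatched rows get NULL for `logins`'s columns.
Matching on t1.uid = t2.uid. A NULL in a compared column never satisfies the condition.
- t1 row (uid=9): matches 2 t2 row(s) → 2 output row(s).
- t1 row (uid=2): matches 1 t2 row(s) → 1 output row(s).
- t1 row (uid=2): matches 1 t2 row(s) → 1 output row(s).
- t1 row (uid=7): no match → kept, t2 columns NULL.
- t1 row (uid=9): matches 2 t2 row(s) → 2 output row(s).
- t1 row (uid=NULL): no match → kept, t2 columns NULL.
- t1 row (uid=2): matches 1 t2 row(s) → 1 output row(s).

20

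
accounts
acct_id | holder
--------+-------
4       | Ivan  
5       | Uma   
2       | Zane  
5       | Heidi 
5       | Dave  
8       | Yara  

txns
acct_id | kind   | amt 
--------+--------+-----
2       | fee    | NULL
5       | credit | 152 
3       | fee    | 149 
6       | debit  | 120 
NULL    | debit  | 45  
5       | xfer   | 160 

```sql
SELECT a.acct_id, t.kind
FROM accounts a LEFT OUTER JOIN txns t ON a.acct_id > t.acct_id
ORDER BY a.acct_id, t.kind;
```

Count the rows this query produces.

LEFT JOIN keeps every row from `accounts`; unmatched rows get NULL for `txns`'s columns.
Matching on a.acct_id > t.acct_id. A NULL in a compared column never satisfies the condition.
Matched pairs: 13; unmatched a rows kept: 1.
Total: 13 matched + 1 padded = 14 rows.

14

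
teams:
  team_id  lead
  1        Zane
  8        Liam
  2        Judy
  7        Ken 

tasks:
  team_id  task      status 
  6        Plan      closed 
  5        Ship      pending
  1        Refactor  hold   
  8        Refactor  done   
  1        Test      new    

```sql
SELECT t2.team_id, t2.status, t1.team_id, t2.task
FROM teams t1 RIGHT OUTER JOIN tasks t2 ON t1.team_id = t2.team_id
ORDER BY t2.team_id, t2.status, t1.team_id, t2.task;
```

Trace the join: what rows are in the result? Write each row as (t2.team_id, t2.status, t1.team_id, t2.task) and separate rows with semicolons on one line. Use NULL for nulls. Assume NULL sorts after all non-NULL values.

(1, hold, 1, Refactor); (1, new, 1, Test); (5, pending, NULL, Ship); (6, closed, NULL, Plan); (8, done, 8, Refactor)

RIGHT JOIN keeps every row from `tasks`; unmatched rows get NULL for `teams`'s columns.
Matching on t1.team_id = t2.team_id.
- t1[0] team_id=1 → 2 match(es) in t2 → 2 row(s).
- t1[1] team_id=8 → 1 match(es) in t2 → 1 row(s).
- t1[2] team_id=2 → no match.
- t1[3] team_id=7 → no match.
- 2 row(s) from t2 found no t1 partner → padded with NULL.
After projecting and ordering:
t2.team_id | t2.status | t1.team_id | t2.task
1 | hold | 1 | Refactor
1 | new | 1 | Test
5 | pending | NULL | Ship
6 | closed | NULL | Plan
8 | done | 8 | Refactor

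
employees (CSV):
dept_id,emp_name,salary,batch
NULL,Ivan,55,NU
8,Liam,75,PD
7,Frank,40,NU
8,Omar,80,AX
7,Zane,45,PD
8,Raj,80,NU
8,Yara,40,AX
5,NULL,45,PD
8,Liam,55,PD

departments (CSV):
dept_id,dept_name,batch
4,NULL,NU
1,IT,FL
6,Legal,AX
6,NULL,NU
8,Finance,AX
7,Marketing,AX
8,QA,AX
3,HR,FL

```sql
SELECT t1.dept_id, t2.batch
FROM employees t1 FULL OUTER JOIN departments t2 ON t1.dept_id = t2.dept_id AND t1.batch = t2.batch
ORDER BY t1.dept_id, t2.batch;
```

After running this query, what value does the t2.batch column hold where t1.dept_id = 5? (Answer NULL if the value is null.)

FULL OUTER JOIN keeps every row from both sides; unmatched rows get NULL for the other side's columns.
Matching on t1.dept_id = t2.dept_id AND t1.batch = t2.batch. A NULL in a compared column never satisfies the condition.
- dept_id=NULL, batch=NU: no t2 row matches, row kept with t2 columns NULL.
- dept_id=8, batch=PD: no t2 row matches, row kept with t2 columns NULL.
- dept_id=7, batch=NU: no t2 row matches, row kept with t2 columns NULL.
- dept_id=8, batch=AX: 2 matching t2 row(s), so 2 row(s) emitted.
- dept_id=7, batch=PD: no t2 row matches, row kept with t2 columns NULL.
- dept_id=8, batch=NU: no t2 row matches, row kept with t2 columns NULL.
- dept_id=8, batch=AX: 2 matching t2 row(s), so 2 row(s) emitted.
- dept_id=5, batch=PD: no t2 row matches, row kept with t2 columns NULL.
- dept_id=8, batch=PD: no t2 row matches, row kept with t2 columns NULL.
- plus 6 unmatched t2 row(s), each kept with NULL t1 columns.

NULL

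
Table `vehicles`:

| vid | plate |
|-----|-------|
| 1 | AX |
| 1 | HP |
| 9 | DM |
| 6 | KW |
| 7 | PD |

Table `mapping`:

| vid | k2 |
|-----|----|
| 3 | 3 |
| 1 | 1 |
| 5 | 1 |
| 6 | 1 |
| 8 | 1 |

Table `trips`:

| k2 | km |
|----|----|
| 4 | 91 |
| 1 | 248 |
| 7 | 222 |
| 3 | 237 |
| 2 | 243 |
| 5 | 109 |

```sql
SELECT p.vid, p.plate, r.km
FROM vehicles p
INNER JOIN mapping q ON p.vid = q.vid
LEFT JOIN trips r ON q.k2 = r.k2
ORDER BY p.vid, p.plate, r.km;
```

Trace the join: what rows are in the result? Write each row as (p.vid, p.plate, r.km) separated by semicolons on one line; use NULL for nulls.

(1, AX, 248); (1, HP, 248); (6, KW, 248)

Step 1 — p INNER JOIN q on vid → 3 row(s).
Then LEFT JOIN `trips r` on k2: each of those 3 rows is kept; rows whose q.k2 has no match in r get NULL for r's columns.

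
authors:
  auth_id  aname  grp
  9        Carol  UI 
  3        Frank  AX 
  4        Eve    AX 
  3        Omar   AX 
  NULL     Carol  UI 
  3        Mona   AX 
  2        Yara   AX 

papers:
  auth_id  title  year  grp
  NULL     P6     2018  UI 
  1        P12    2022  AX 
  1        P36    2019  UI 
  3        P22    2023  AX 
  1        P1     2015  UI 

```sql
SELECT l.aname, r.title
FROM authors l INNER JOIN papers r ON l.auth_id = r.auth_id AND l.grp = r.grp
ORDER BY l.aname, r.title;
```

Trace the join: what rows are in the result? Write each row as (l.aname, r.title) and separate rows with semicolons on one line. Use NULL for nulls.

INNER JOIN keeps only pairs where the ON condition holds.
Matching on l.auth_id = r.auth_id AND l.grp = r.grp. A NULL in a compared column never satisfies the condition.
Matched pairs: 3.

(Frank, P22); (Mona, P22); (Omar, P22)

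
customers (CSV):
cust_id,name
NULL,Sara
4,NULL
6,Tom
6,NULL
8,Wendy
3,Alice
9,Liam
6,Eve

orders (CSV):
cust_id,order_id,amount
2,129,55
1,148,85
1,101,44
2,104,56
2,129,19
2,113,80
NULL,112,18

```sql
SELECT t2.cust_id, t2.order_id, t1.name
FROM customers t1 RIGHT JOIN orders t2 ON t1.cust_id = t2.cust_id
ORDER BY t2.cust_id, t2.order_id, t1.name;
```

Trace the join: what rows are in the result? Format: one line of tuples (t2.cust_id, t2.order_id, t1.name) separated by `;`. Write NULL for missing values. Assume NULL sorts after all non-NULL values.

(1, 101, NULL); (1, 148, NULL); (2, 104, NULL); (2, 113, NULL); (2, 129, NULL); (2, 129, NULL); (NULL, 112, NULL)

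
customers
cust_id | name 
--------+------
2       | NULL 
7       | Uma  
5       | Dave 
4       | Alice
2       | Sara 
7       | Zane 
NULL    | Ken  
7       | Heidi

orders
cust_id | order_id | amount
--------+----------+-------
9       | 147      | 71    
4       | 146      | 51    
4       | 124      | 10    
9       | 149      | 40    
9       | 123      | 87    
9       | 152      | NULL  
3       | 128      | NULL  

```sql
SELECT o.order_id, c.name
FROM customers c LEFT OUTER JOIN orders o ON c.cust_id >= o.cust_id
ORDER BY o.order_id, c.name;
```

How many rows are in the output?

LEFT JOIN keeps every row from `customers`; unmatched rows get NULL for `orders`'s columns.
Matching on c.cust_id >= o.cust_id. A NULL in a compared column never satisfies the condition.
- c row (cust_id=2): no match → kept, o columns NULL.
- c row (cust_id=7): matches 3 o row(s) → 3 output row(s).
- c row (cust_id=5): matches 3 o row(s) → 3 output row(s).
- c row (cust_id=4): matches 3 o row(s) → 3 output row(s).
- c row (cust_id=2): no match → kept, o columns NULL.
- c row (cust_id=7): matches 3 o row(s) → 3 output row(s).
- c row (cust_id=NULL): no match → kept, o columns NULL.
- c row (cust_id=7): matches 3 o row(s) → 3 output row(s).
Total: 15 matched + 3 padded = 18 rows.

18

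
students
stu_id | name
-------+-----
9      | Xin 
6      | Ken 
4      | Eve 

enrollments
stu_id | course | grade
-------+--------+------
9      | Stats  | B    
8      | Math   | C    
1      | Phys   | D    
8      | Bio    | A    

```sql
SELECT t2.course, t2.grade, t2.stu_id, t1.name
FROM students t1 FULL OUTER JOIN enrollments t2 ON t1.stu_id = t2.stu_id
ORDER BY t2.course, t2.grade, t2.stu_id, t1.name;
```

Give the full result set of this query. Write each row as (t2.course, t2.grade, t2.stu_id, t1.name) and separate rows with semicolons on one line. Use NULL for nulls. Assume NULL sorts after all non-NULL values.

(Bio, A, 8, NULL); (Math, C, 8, NULL); (Phys, D, 1, NULL); (Stats, B, 9, Xin); (NULL, NULL, NULL, Eve); (NULL, NULL, NULL, Ken)

FULL OUTER JOIN keeps every row from both sides; unmatched rows get NULL for the other side's columns.
Matching on t1.stu_id = t2.stu_id.
- t1 row (stu_id=9): matches 1 t2 row(s) → 1 output row(s).
- t1 row (stu_id=6): no match → kept, t2 columns NULL.
- t1 row (stu_id=4): no match → kept, t2 columns NULL.
- 3 row(s) from t2 found no t1 partner → padded with NULL.
After projecting and ordering:
t2.course | t2.grade | t2.stu_id | t1.name
Bio | A | 8 | NULL
Math | C | 8 | NULL
Phys | D | 1 | NULL
Stats | B | 9 | Xin
NULL | NULL | NULL | Eve
NULL | NULL | NULL | Ken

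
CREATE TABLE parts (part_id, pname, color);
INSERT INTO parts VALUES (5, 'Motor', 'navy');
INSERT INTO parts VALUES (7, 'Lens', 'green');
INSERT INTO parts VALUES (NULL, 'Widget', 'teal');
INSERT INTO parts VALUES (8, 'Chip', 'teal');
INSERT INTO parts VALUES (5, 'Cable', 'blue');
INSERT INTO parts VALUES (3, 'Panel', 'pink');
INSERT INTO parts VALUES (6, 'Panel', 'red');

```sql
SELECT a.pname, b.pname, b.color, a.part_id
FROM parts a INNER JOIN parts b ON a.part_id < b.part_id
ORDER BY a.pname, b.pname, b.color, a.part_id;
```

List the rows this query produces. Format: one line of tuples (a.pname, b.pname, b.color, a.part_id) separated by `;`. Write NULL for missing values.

INNER JOIN keeps only pairs where the ON condition holds.
Matching on a.part_id < b.part_id. A NULL in a compared column never satisfies the condition.
- a[0] part_id=5 → 3 match(es) in b → 3 row(s).
- a[1] part_id=7 → 1 match(es) in b → 1 row(s).
- a[2] part_id=NULL → no match; dropped.
- a[3] part_id=8 → no match; dropped.
- a[4] part_id=5 → 3 match(es) in b → 3 row(s).
- a[5] part_id=3 → 5 match(es) in b → 5 row(s).
- a[6] part_id=6 → 2 match(es) in b → 2 row(s).

(Cable, Chip, teal, 5); (Cable, Lens, green, 5); (Cable, Panel, red, 5); (Lens, Chip, teal, 7); (Motor, Chip, teal, 5); (Motor, Lens, green, 5); (Motor, Panel, red, 5); (Panel, Cable, blue, 3); (Panel, Chip, teal, 3); (Panel, Chip, teal, 6); (Panel, Lens, green, 3); (Panel, Lens, green, 6); (Panel, Motor, navy, 3); (Panel, Panel, red, 3)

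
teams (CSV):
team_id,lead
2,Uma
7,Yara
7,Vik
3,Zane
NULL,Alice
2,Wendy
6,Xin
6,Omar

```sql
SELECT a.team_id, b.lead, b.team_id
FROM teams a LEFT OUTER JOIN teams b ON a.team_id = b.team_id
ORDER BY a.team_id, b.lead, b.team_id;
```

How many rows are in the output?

14

LEFT JOIN keeps every row from `teams a`; unmatched rows get NULL for `teams b`'s columns.
Matching on a.team_id = b.team_id. A NULL in a compared column never satisfies the condition.
- a row (team_id=2): matches 2 b row(s) → 2 output row(s).
- a row (team_id=7): matches 2 b row(s) → 2 output row(s).
- a row (team_id=7): matches 2 b row(s) → 2 output row(s).
- a row (team_id=3): matches 1 b row(s) → 1 output row(s).
- a row (team_id=NULL): no match → kept, b columns NULL.
- a row (team_id=2): matches 2 b row(s) → 2 output row(s).
- a row (team_id=6): matches 2 b row(s) → 2 output row(s).
- a row (team_id=6): matches 2 b row(s) → 2 output row(s).
Total: 13 matched + 1 padded = 14 rows.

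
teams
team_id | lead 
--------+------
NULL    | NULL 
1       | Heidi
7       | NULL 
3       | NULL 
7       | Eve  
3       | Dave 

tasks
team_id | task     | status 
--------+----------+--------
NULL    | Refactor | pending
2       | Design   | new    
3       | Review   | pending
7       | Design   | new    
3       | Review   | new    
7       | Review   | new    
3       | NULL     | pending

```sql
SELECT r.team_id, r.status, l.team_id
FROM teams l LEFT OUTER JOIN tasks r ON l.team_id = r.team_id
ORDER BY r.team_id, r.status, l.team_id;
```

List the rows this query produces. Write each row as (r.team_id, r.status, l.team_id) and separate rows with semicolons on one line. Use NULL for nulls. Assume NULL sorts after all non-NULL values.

LEFT JOIN keeps every row from `teams`; unmatched rows get NULL for `tasks`'s columns.
Matching on l.team_id = r.team_id. A NULL in a compared column never satisfies the condition.
- l[0] team_id=NULL → no match; kept with NULLs on the r side.
- l[1] team_id=1 → no match; kept with NULLs on the r side.
- l[2] team_id=7 → 2 match(es) in r → 2 row(s).
- l[3] team_id=3 → 3 match(es) in r → 3 row(s).
- l[4] team_id=7 → 2 match(es) in r → 2 row(s).
- l[5] team_id=3 → 3 match(es) in r → 3 row(s).

(3, new, 3); (3, new, 3); (3, pending, 3); (3, pending, 3); (3, pending, 3); (3, pending, 3); (7, new, 7); (7, new, 7); (7, new, 7); (7, new, 7); (NULL, NULL, 1); (NULL, NULL, NULL)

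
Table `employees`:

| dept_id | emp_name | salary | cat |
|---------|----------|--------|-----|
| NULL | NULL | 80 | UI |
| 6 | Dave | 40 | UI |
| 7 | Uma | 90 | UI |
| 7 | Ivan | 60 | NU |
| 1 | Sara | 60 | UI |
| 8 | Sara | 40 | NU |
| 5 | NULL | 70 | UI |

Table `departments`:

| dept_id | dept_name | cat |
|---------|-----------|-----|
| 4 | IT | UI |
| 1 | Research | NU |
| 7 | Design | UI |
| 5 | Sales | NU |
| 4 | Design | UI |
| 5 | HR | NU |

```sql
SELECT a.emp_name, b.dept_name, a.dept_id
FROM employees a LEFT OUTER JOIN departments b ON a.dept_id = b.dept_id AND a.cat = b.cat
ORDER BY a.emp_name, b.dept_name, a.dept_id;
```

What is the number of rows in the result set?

7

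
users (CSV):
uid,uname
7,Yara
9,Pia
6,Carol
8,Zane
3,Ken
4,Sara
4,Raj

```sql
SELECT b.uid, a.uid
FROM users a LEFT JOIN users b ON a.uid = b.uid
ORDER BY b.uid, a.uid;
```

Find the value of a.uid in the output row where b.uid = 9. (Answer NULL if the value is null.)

LEFT JOIN keeps every row from `users a`; unmatched rows get NULL for `users b`'s columns.
Matching on a.uid = b.uid.
Matched pairs: 9; unmatched a rows kept: 0.

9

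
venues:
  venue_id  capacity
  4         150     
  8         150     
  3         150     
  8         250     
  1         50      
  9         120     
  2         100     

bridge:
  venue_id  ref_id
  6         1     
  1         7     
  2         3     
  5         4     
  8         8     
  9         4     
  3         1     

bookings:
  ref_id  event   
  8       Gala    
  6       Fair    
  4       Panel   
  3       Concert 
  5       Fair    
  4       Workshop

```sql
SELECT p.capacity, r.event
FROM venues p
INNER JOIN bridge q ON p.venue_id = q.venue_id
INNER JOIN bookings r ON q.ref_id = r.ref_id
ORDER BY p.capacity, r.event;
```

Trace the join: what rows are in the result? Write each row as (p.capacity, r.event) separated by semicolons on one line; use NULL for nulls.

Step 1 — p INNER JOIN q on venue_id → 6 row(s).
Then INNER JOIN `bookings r` on ref_id: keep only rows whose q.ref_id appears in r.

(100, Concert); (120, Panel); (120, Workshop); (150, Gala); (250, Gala)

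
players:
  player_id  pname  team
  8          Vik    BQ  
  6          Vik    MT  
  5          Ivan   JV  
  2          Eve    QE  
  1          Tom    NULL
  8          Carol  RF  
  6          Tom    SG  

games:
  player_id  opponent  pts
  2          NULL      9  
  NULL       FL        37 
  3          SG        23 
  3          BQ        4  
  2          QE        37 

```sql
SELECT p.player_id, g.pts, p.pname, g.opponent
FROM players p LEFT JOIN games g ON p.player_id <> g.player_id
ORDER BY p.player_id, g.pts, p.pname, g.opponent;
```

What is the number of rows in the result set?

26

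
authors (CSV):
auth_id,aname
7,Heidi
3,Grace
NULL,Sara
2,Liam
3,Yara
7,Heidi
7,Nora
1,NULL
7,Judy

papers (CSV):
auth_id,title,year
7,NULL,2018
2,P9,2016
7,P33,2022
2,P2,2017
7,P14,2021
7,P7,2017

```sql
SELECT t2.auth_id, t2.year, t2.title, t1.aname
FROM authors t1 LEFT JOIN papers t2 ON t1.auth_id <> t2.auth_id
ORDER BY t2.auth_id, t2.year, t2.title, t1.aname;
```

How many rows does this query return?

31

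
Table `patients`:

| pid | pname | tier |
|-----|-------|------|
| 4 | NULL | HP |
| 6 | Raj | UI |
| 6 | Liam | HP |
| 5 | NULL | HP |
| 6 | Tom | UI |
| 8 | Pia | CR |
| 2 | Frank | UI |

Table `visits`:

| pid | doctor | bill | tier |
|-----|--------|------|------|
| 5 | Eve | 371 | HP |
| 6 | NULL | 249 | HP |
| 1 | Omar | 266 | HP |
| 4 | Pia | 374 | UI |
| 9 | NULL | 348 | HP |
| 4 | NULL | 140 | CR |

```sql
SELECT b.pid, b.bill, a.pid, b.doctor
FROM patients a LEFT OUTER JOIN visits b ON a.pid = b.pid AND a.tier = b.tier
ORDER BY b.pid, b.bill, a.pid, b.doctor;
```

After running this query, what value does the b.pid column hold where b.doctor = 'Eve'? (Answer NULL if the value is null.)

LEFT JOIN keeps every row from `patients`; unmatched rows get NULL for `visits`'s columns.
Matching on a.pid = b.pid AND a.tier = b.tier.
- pid=4, tier=HP: no b row matches, row kept with b columns NULL.
- pid=6, tier=UI: no b row matches, row kept with b columns NULL.
- pid=6, tier=HP: 1 matching b row(s), so 1 row(s) emitted.
- pid=5, tier=HP: 1 matching b row(s), so 1 row(s) emitted.
- pid=6, tier=UI: no b row matches, row kept with b columns NULL.
- pid=8, tier=CR: no b row matches, row kept with b columns NULL.
- pid=2, tier=UI: no b row matches, row kept with b columns NULL.

5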